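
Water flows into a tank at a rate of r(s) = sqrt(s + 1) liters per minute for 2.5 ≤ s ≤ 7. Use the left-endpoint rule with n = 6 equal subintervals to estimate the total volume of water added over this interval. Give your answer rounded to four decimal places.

Δs = (7 − 2.5)/6 = 0.75.
Left endpoints: 2.5, 3.25, 4, 4.75, 5.5, 6.25.
r(2.5) ≈ 1.8708, r(3.25) ≈ 2.0616, r(4) ≈ 2.2361, r(4.75) ≈ 2.3979, r(5.5) ≈ 2.5495, r(6.25) ≈ 2.6926.
Sum = Δs · [r(2.5) + r(3.25) + r(4) + ...].
Sum ≈ 10.3563.

10.3563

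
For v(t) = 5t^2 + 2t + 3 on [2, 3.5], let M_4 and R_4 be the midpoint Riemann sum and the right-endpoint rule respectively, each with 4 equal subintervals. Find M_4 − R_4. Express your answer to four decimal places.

M_4 ≈ 70.787109.
R_4 = 79.34765625.
M_4 − R_4 ≈ -8.5605.

-8.5605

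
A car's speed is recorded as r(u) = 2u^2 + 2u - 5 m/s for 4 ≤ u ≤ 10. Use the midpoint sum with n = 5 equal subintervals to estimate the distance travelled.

676.56

Δu = (10 − 4)/5 = 1.2.
Midpoints: 4.6, 5.8, 7, 8.2, 9.4.
r(4.6) = 46.52, r(5.8) = 73.88, r(7) = 107, r(8.2) = 145.88, r(9.4) = 190.52.
Sum = Δu · [r(4.6) + r(5.8) + r(7) + r(8.2) + r(9.4)].
Sum = 676.56.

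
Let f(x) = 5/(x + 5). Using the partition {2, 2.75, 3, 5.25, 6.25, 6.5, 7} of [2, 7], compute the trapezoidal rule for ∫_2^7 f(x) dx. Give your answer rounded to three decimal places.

Subinterval widths: 0.75, 0.25, 2.25, 1, 0.25, 0.5.
f(2) = 5/7, f(2.75) = 20/31, f(3) = 0.625, f(5.25) = 20/41, f(6.25) = 4/9, f(6.5) = 10/23, f(7) = 5/12.
On each subinterval the trapezoid contributes (Δx_i/2)·[f(x_{i-1}) + f(x_i)].
Sum ≈ 2.709.

2.709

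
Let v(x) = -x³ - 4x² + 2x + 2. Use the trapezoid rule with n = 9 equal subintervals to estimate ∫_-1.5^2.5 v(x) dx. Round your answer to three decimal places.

Δx = (2.5 − (-1.5))/9 = 4/9.
v(-1.5) = -6.625, v(-19/18) = -19781/5832, v(-11/18) = -2845/5832, v(-1/6) = 337/216, v(5/18) = 12979/5832, v(13/18) = 5723/5832, v(7/6) = -583/216, v(29/18) = -54485/5832, v(37/18) = -113581/5832, v(2.5) = -33.625.
T_9 = (Δx/2)·[v(x_0) + 2v(x_1) + ... + 2v(x_{8}) + v(x_9)].
Sum ≈ -22.558.

-22.558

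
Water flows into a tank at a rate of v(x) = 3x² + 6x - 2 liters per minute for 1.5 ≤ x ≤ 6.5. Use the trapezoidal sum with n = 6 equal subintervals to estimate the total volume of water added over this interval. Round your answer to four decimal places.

382.9861

Δx = (6.5 − 1.5)/6 = 5/6.
v(1.5) = 13.75, v(7/3) = 85/3, v(19/6) = 565/12, v(4) = 70, v(29/6) = 1165/12, v(17/3) = 385/3, v(6.5) = 163.75.
T_6 = (Δx/2)·[v(x_0) + 2v(x_1) + ... + 2v(x_{5}) + v(x_6)].
Sum ≈ 382.9861.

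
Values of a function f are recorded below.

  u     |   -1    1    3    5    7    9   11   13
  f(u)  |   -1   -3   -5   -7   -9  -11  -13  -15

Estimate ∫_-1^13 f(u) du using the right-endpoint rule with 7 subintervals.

-126

Δu = 2.
Sum = 2·[(-3) + (-5) + (-7) + (-9) + (-11) + (-13) + (-15)] = -126.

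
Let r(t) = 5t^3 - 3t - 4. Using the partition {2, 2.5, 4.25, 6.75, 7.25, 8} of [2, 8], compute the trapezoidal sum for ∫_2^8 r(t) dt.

5256.99609375

Subinterval widths: 0.5, 1.75, 2.5, 0.5, 0.75.
r(2) = 30, r(2.5) = 66.625, r(4.25) = 367.078125, r(6.75) = 1513.484375, r(7.25) = 1879.640625, r(8) = 2532.
On each subinterval the trapezoid contributes (Δt_i/2)·[r(t_{i-1}) + r(t_i)].
Sum = 5256.99609375.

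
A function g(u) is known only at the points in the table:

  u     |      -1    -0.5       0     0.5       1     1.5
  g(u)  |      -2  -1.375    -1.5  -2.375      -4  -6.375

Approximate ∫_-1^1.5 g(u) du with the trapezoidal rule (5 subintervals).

-6.71875

Δu = 0.5.
T_5 = (0.5/2)·[(-2) + 2·(-1.375) + 2·(-1.5) + 2·(-2.375) + 2·(-4) + (-6.375)] = -6.71875.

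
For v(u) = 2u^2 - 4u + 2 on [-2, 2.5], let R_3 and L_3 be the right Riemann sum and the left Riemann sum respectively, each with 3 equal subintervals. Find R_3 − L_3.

R_3 = 13.5.
L_3 = 33.75.
R_3 − L_3 = -20.25.

-20.25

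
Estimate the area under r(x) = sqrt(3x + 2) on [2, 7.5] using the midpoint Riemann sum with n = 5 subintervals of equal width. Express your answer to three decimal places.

Δx = (7.5 − 2)/5 = 1.1.
Midpoints: 2.55, 3.65, 4.75, 5.85, 6.95.
r(2.55) ≈ 3.106, r(3.65) ≈ 3.599, r(4.75) ≈ 4.031, r(5.85) ≈ 4.422, r(6.95) ≈ 4.780.
Sum = Δx · [r(2.55) + r(3.65) + r(4.75) + r(5.85) + r(6.95)].
Sum ≈ 21.932.

21.932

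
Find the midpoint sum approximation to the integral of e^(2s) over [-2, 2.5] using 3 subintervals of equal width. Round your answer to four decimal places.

52.2694

Δs = (2.5 − (-2))/3 = 1.5.
Midpoints: -1.25, 0.25, 1.75.
f(-1.25) ≈ 0.0821, f(0.25) ≈ 1.6487, f(1.75) ≈ 33.1155.
Sum = Δs · [f(-1.25) + f(0.25) + f(1.75)].
Sum ≈ 52.2694.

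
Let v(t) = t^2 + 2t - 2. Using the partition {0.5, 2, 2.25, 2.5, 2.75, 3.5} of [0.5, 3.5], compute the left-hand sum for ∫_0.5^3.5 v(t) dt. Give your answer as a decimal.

Subinterval widths: 1.5, 0.25, 0.25, 0.25, 0.75.
Left endpoints: 0.5, 2, 2.25, 2.5, 2.75.
v(0.5) = -0.75, v(2) = 6, v(2.25) = 7.5625, v(2.5) = 9.25, v(2.75) = 11.0625.
Sum = Σ Δt_i · v(t_i).
Sum = 12.875.

12.875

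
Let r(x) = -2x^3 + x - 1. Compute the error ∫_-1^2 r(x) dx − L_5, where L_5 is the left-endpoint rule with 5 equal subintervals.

Exact integral: ∫_-1^2 r(x) dx = -9.
L_5 = -5.04.
Error = -9 − (-5.04) = -3.96.

-3.96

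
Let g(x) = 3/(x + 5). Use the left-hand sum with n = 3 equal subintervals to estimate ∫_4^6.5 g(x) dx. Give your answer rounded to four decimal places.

0.7664

Δx = (6.5 − 4)/3 = 5/6.
Left endpoints: 4, 29/6, 17/3.
g(4) = 1/3, g(29/6) = 18/59, g(17/3) = 0.28125.
Sum = Δx · [g(4) + g(29/6) + g(17/3)].
Sum ≈ 0.7664.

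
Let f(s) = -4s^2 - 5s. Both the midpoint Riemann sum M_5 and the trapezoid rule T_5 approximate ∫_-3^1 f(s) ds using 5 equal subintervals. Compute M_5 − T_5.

M_5 = -16.48.
T_5 = -19.04.
M_5 − T_5 = 2.56.

2.56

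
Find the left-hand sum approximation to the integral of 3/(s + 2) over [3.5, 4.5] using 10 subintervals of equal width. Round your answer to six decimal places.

0.505382

Δs = (4.5 − 3.5)/10 = 0.1.
Left endpoints: 3.5, 3.6, 3.7, 3.8, 3.9, 4, 4.1, 4.2, 4.3, 4.4.
f(3.5) = 6/11, f(3.6) = 15/28, f(3.7) = 10/19, f(3.8) = 15/29, f(3.9) = 30/59, f(4) = 0.5, f(4.1) = 30/61, f(4.2) = 15/31, f(4.3) = 10/21, f(4.4) = 0.46875.
Sum = Δs · [f(3.5) + f(3.6) + f(3.7) + ...].
Sum ≈ 0.505382.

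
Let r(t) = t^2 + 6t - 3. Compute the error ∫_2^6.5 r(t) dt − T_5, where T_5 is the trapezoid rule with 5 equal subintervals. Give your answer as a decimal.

-0.6075

Exact integral: ∫_2^6.5 r(t) dt = 190.125.
T_5 = 190.7325.
Error = 190.125 − 190.7325 = -0.6075.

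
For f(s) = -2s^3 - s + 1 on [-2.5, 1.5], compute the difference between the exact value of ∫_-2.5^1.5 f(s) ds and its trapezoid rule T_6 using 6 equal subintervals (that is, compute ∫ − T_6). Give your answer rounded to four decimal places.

Exact integral: ∫_-2.5^1.5 f(s) ds = 23.
T_6 ≈ 23.888889.
Error ≈ 23 − 23.888889 ≈ -0.8889.

-0.8889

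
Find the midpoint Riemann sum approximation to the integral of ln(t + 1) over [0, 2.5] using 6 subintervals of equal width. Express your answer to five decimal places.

Δt = (2.5 − 0)/6 = 5/12.
Midpoints: 5/24, 0.625, 25/24, 35/24, 1.875, 55/24.
f(5/24) ≈ 0.18924, f(0.625) ≈ 0.48551, f(25/24) ≈ 0.71377, f(35/24) ≈ 0.89948, f(1.875) ≈ 1.05605, f(55/24) ≈ 1.19139.
Sum = Δt · [f(5/24) + f(0.625) + f(25/24) + ...].
Sum ≈ 1.88977.

1.88977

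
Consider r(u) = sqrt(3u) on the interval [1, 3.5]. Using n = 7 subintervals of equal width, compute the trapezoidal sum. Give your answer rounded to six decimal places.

6.401892

Δu = (3.5 − 1)/7 = 5/14.
r(1) ≈ 1.732051, r(19/14) ≈ 2.017778, r(12/7) ≈ 2.267787, r(29/14) ≈ 2.492847, r(17/7) ≈ 2.699206, r(39/14) ≈ 2.890872, r(22/7) ≈ 3.070598, r(3.5) ≈ 3.240370.
T_7 = (Δu/2)·[r(u_0) + 2r(u_1) + ... + 2r(u_{6}) + r(u_7)].
Sum ≈ 6.401892.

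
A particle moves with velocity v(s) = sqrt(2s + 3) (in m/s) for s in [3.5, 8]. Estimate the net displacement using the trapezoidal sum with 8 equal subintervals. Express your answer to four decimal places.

Δs = (8 − 3.5)/8 = 0.5625.
v(3.5) ≈ 3.1623, v(4.0625) ≈ 3.3354, v(4.625) ≈ 3.5000, v(5.1875) ≈ 3.6572, v(5.75) ≈ 3.8079, v(6.3125) ≈ 3.9528, v(6.875) ≈ 4.0927, v(7.4375) ≈ 4.2279, v(8) ≈ 4.3589.
T_8 = (Δs/2)·[v(s_0) + 2v(s_1) + ... + 2v(s_{7}) + v(s_8)].
Sum ≈ 17.0631.

17.0631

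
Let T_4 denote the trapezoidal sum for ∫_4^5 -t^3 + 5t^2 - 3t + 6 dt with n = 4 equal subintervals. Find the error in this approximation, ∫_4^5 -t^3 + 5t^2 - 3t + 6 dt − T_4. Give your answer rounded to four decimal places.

0.0885

Exact integral: ∫_4^5 f(t) dt ≈ 1.916667.
T_4 = 1.828125.
Error ≈ 1.916667 − 1.828125 ≈ 0.0885.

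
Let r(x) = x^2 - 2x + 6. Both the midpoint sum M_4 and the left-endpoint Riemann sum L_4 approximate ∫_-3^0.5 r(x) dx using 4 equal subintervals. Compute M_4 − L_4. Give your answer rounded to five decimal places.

-7.56055

M_4 ≈ 38.5683594.
L_4 = 46.12890625.
M_4 − L_4 ≈ -7.56055.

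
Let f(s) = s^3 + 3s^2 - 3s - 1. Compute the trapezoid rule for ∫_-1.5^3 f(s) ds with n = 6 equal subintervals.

Δs = (3 − (-1.5))/6 = 0.75.
f(-1.5) = 6.875, f(-0.75) = 2.515625, f(0) = -1, f(0.75) = -1.140625, f(1.5) = 4.625, f(2.25) = 18.828125, f(3) = 44.
T_6 = (Δs/2)·[f(s_0) + 2f(s_1) + ... + 2f(s_{5}) + f(s_6)].
Sum = 36.94921875.

36.94921875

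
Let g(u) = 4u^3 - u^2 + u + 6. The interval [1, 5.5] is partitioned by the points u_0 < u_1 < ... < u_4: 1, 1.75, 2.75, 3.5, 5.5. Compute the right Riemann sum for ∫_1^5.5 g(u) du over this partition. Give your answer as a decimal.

1524.03125

Subinterval widths: 0.75, 1, 0.75, 2.
Right endpoints: 1.75, 2.75, 3.5, 5.5.
g(1.75) = 26.125, g(2.75) = 84.375, g(3.5) = 168.75, g(5.5) = 646.75.
Sum = Σ Δu_i · g(u_i).
Sum = 1524.03125.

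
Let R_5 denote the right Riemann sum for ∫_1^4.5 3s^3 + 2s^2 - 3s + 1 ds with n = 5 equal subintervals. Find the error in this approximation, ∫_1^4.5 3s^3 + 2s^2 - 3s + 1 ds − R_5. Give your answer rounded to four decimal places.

Exact integral: ∫_1^4.5 f(s) ds ≈ 341.505208.
R_5 = 453.5825.
Error ≈ 341.505208 − 453.5825 ≈ -112.0773.

-112.0773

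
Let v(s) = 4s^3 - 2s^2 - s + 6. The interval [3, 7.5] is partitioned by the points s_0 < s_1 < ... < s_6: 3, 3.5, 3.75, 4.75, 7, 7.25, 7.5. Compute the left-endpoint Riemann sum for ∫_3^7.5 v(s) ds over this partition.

Subinterval widths: 0.5, 0.25, 1, 2.25, 0.25, 0.25.
Left endpoints: 3, 3.5, 3.75, 4.75, 7, 7.25.
v(3) = 93, v(3.5) = 149.5, v(3.75) = 185.0625, v(4.75) = 384.8125, v(7) = 1273, v(7.25) = 1417.9375.
Sum = Σ Δs_i · v(s_i).
Sum = 1807.5.

1807.5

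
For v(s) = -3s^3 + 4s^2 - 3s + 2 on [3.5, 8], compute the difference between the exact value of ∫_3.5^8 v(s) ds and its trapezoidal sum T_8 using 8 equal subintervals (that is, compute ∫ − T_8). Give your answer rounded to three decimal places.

Exact integral: ∫_3.5^8 v(s) ds = -2402.578125.
T_8 ≈ -2413.90942.
Error ≈ -2402.578125 − (-2413.90942) ≈ 11.331.

11.331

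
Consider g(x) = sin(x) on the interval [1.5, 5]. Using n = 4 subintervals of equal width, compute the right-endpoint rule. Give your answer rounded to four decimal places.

Δx = (5 − 1.5)/4 = 0.875.
Right endpoints: 2.375, 3.25, 4.125, 5.
g(2.375) ≈ 0.6937, g(3.25) ≈ -0.1082, g(4.125) ≈ -0.8324, g(5) ≈ -0.9589.
Sum = Δx · [g(2.375) + g(3.25) + g(4.125) + g(5)].
Sum ≈ -1.0551.

-1.0551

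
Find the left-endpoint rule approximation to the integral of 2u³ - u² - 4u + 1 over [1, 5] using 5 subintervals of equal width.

Δu = (5 − 1)/5 = 0.8.
Left endpoints: 1, 1.8, 2.6, 3.4, 4.2.
f(1) = -2, f(1.8) = 2.224, f(2.6) = 18.992, f(3.4) = 54.448, f(4.2) = 114.736.
Sum = Δu · [f(1) + f(1.8) + f(2.6) + f(3.4) + f(4.2)].
Sum = 150.72.

150.72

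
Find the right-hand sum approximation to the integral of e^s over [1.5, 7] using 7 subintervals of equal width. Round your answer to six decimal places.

Δs = (7 − 1.5)/7 = 11/14.
Right endpoints: 16/7, 43/14, 27/7, 65/14, 38/7, 87/14, 7.
f(16/7) ≈ 9.832707, f(43/14) ≈ 21.572699, f(27/7) ≈ 47.329930, f(65/14) ≈ 103.840612, f(38/7) ≈ 227.823551, f(87/14) ≈ 499.838834, f(7) ≈ 1096.633158.
Sum = Δs · [f(16/7) + f(43/14) + f(27/7) + ...].
Sum ≈ 1576.827599.

1576.827599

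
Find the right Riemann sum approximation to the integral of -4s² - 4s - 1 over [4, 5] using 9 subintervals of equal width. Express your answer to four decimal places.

-102.5638

Δs = (5 − 4)/9 = 1/9.
Right endpoints: 37/9, 38/9, 13/3, 40/9, 41/9, 14/3, 43/9, 44/9, 5.
f(37/9) = -6889/81, f(38/9) = -7225/81, f(13/3) = -841/9, f(40/9) = -7921/81, f(41/9) = -8281/81, f(14/3) = -961/9, f(43/9) = -9025/81, f(44/9) = -9409/81, f(5) = -121.
Sum = Δs · [f(37/9) + f(38/9) + f(13/3) + ...].
Sum ≈ -102.5638.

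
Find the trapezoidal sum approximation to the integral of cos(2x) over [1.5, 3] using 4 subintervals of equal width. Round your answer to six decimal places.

-0.200318

Δx = (3 − 1.5)/4 = 0.375.
f(1.5) ≈ -0.989992, f(1.875) ≈ -0.820559, f(2.25) ≈ -0.210796, f(2.625) ≈ 0.512085, f(3) ≈ 0.960170.
T_4 = (Δx/2)·[f(x_0) + 2f(x_1) + 2f(x_2) + 2f(x_3) + f(x_4)].
Sum ≈ -0.200318.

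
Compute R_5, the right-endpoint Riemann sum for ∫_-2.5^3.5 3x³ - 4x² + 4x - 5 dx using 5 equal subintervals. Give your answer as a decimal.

Δx = (3.5 − (-2.5))/5 = 1.2.
Right endpoints: -1.3, -0.1, 1.1, 2.3, 3.5.
f(-1.3) = -23.551, f(-0.1) = -5.443, f(1.1) = -1.447, f(2.3) = 19.541, f(3.5) = 88.625.
Sum = Δx · [f(-1.3) + f(-0.1) + f(1.1) + f(2.3) + f(3.5)].
Sum = 93.27.

93.27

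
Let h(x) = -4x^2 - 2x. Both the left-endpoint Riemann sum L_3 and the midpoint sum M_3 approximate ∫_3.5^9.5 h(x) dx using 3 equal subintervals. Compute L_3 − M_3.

300

L_3 = -856.
M_3 = -1156.
L_3 − M_3 = 300.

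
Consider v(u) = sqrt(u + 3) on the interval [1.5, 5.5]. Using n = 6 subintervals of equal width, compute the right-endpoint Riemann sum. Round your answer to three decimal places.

Δu = (5.5 − 1.5)/6 = 2/3.
Right endpoints: 13/6, 17/6, 3.5, 25/6, 29/6, 5.5.
v(13/6) ≈ 2.273, v(17/6) ≈ 2.415, v(3.5) ≈ 2.550, v(25/6) ≈ 2.677, v(29/6) ≈ 2.799, v(5.5) ≈ 2.915.
Sum = Δu · [v(13/6) + v(17/6) + v(3.5) + ...].
Sum ≈ 10.419.

10.419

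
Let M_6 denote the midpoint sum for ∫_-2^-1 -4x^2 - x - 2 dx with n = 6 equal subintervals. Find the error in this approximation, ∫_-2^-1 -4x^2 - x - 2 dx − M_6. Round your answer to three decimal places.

-0.009

Exact integral: ∫_-2^-1 f(x) dx ≈ -9.83333.
M_6 ≈ -9.82407.
Error ≈ -9.83333 − (-9.82407) ≈ -0.009.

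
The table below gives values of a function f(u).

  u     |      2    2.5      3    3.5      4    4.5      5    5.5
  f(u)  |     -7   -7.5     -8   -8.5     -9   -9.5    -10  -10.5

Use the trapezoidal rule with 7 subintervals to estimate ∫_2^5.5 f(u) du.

Δu = 0.5.
T_7 = (0.5/2)·[(-7) + 2·(-7.5) + 2·(-8) + 2·(-8.5) + 2·(-9) + 2·(-9.5) + 2·(-10) + (-10.5)] = -30.625.

-30.625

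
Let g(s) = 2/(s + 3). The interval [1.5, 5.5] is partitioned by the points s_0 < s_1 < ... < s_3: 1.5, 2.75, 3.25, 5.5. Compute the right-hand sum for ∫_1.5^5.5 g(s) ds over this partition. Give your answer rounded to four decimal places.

1.1242

Subinterval widths: 1.25, 0.5, 2.25.
Right endpoints: 2.75, 3.25, 5.5.
g(2.75) = 8/23, g(3.25) = 0.32, g(5.5) = 4/17.
Sum = Σ Δs_i · g(s_i).
Sum ≈ 1.1242.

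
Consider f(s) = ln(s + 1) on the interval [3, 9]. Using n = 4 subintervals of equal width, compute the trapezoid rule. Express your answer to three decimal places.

Δs = (9 − 3)/4 = 1.5.
f(3) ≈ 1.386, f(4.5) ≈ 1.705, f(6) ≈ 1.946, f(7.5) ≈ 2.140, f(9) ≈ 2.303.
T_4 = (Δs/2)·[f(s_0) + 2f(s_1) + 2f(s_2) + 2f(s_3) + f(s_4)].
Sum ≈ 11.453.

11.453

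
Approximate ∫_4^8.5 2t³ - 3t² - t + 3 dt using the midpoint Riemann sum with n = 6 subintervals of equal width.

1910.00390625

Δt = (8.5 − 4)/6 = 0.75.
Midpoints: 4.375, 5.125, 5.875, 6.625, 7.375, 8.125.
f(4.375) = 108.68359375, f(5.125) = 188.30078125, f(5.875) = 299.13671875, f(6.625) = 446.25390625, f(7.375) = 634.71484375, f(8.125) = 869.58203125.
Sum = Δt · [f(4.375) + f(5.125) + f(5.875) + ...].
Sum = 1910.00390625.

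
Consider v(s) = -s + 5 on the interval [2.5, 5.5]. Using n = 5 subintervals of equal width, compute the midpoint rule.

Δs = (5.5 − 2.5)/5 = 0.6.
Midpoints: 2.8, 3.4, 4, 4.6, 5.2.
v(2.8) = 2.2, v(3.4) = 1.6, v(4) = 1, v(4.6) = 0.4, v(5.2) = -0.2.
Sum = Δs · [v(2.8) + v(3.4) + v(4) + v(4.6) + v(5.2)].
Sum = 3.

3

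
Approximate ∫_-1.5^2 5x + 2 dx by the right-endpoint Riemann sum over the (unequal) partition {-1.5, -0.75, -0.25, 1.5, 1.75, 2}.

Subinterval widths: 0.75, 0.5, 1.75, 0.25, 0.25.
Right endpoints: -0.75, -0.25, 1.5, 1.75, 2.
f(-0.75) = -1.75, f(-0.25) = 0.75, f(1.5) = 9.5, f(1.75) = 10.75, f(2) = 12.
Sum = Σ Δx_i · f(x_i).
Sum = 21.375.

21.375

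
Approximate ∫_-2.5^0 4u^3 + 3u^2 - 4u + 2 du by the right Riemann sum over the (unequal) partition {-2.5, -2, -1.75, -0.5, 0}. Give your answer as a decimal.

0.5

Subinterval widths: 0.5, 0.25, 1.25, 0.5.
Right endpoints: -2, -1.75, -0.5, 0.
f(-2) = -10, f(-1.75) = -3.25, f(-0.5) = 4.25, f(0) = 2.
Sum = Σ Δu_i · f(u_i).
Sum = 0.5.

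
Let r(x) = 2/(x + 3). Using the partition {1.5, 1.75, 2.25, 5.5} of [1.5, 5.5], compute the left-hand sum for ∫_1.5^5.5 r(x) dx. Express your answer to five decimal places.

Subinterval widths: 0.25, 0.5, 3.25.
Left endpoints: 1.5, 1.75, 2.25.
r(1.5) = 4/9, r(1.75) = 8/19, r(2.25) = 8/21.
Sum = Σ Δx_i · r(x_i).
Sum ≈ 1.55973.

1.55973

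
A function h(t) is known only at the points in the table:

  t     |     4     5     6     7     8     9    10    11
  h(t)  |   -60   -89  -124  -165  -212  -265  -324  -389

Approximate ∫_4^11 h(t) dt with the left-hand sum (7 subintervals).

-1239

Δt = 1.
Sum = 1·[(-60) + (-89) + (-124) + (-165) + (-212) + (-265) + (-324)] = -1239.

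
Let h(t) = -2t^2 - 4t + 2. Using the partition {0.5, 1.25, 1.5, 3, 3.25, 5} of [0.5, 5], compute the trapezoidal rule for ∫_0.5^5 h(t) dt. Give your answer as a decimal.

-126.8125

Subinterval widths: 0.75, 0.25, 1.5, 0.25, 1.75.
h(0.5) = -0.5, h(1.25) = -6.125, h(1.5) = -8.5, h(3) = -28, h(3.25) = -32.125, h(5) = -68.
On each subinterval the trapezoid contributes (Δt_i/2)·[h(t_{i-1}) + h(t_i)].
Sum = -126.8125.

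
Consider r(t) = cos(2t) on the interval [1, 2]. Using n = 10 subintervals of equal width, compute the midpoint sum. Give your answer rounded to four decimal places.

Δt = (2 − 1)/10 = 0.1.
Midpoints: 1.05, 1.15, 1.25, 1.35, 1.45, 1.55, 1.65, 1.75, 1.85, 1.95.
r(1.05) ≈ -0.5048, r(1.15) ≈ -0.6663, r(1.25) ≈ -0.8011, r(1.35) ≈ -0.9041, r(1.45) ≈ -0.9710, r(1.55) ≈ -0.9991, r(1.65) ≈ -0.9875, r(1.75) ≈ -0.9365, r(1.85) ≈ -0.8481, r(1.95) ≈ -0.7259.
Sum = Δt · [r(1.05) + r(1.15) + r(1.25) + ...].
Sum ≈ -0.8344.

-0.8344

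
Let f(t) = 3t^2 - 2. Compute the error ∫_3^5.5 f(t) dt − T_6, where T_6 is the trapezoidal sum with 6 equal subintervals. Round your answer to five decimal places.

-0.21701

Exact integral: ∫_3^5.5 f(t) dt = 134.375.
T_6 ≈ 134.5920139.
Error ≈ 134.375 − 134.5920139 ≈ -0.21701.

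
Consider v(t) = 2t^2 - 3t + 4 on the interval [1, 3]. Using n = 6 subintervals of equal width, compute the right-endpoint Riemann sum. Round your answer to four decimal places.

Δt = (3 − 1)/6 = 1/3.
Right endpoints: 4/3, 5/3, 2, 7/3, 8/3, 3.
v(4/3) = 32/9, v(5/3) = 41/9, v(2) = 6, v(7/3) = 71/9, v(8/3) = 92/9, v(3) = 13.
Sum = Δt · [v(4/3) + v(5/3) + v(2) + ...].
Sum ≈ 15.0741.

15.0741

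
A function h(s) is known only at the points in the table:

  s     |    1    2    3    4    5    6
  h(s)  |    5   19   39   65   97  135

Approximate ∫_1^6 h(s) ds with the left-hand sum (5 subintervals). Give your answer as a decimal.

Δs = 1.
Sum = 1·[5 + 19 + 39 + 65 + 97] = 225.

225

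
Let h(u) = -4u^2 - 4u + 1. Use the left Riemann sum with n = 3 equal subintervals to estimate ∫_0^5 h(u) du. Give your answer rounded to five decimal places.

-120.92593

Δu = (5 − 0)/3 = 5/3.
Left endpoints: 0, 5/3, 10/3.
h(0) = 1, h(5/3) = -151/9, h(10/3) = -511/9.
Sum = Δu · [h(0) + h(5/3) + h(10/3)].
Sum ≈ -120.92593.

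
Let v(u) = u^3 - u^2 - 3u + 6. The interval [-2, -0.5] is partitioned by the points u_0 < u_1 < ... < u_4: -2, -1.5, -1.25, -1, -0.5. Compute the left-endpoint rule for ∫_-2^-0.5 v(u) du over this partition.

6.27734375

Subinterval widths: 0.5, 0.25, 0.25, 0.5.
Left endpoints: -2, -1.5, -1.25, -1.
v(-2) = 0, v(-1.5) = 4.875, v(-1.25) = 6.234375, v(-1) = 7.
Sum = Σ Δu_i · v(u_i).
Sum = 6.27734375.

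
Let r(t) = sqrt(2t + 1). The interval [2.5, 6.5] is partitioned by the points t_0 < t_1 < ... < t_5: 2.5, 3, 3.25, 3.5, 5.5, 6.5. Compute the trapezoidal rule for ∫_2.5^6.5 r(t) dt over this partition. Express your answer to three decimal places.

Subinterval widths: 0.5, 0.25, 0.25, 2, 1.
r(2.5) ≈ 2.449, r(3) ≈ 2.646, r(3.25) ≈ 2.739, r(3.5) ≈ 2.828, r(5.5) ≈ 3.464, r(6.5) ≈ 3.742.
On each subinterval the trapezoid contributes (Δt_i/2)·[r(t_{i-1}) + r(t_i)].
Sum ≈ 12.538.

12.538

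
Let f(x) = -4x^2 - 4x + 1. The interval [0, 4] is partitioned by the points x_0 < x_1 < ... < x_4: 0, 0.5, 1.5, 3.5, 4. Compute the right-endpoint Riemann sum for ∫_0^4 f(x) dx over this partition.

Subinterval widths: 0.5, 1, 2, 0.5.
Right endpoints: 0.5, 1.5, 3.5, 4.
f(0.5) = -2, f(1.5) = -14, f(3.5) = -62, f(4) = -79.
Sum = Σ Δx_i · f(x_i).
Sum = -178.5.

-178.5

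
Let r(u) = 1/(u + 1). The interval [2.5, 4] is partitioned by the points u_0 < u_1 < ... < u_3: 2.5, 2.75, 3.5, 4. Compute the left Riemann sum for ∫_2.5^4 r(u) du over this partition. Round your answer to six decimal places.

Subinterval widths: 0.25, 0.75, 0.5.
Left endpoints: 2.5, 2.75, 3.5.
r(2.5) = 2/7, r(2.75) = 4/15, r(3.5) = 2/9.
Sum = Σ Δu_i · r(u_i).
Sum ≈ 0.382540.

0.382540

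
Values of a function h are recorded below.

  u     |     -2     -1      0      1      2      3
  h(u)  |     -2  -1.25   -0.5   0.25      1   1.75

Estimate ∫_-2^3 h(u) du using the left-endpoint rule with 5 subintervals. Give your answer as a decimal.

-2.5

Δu = 1.
Sum = 1·[(-2) + (-1.25) + (-0.5) + 0.25 + 1] = -2.5.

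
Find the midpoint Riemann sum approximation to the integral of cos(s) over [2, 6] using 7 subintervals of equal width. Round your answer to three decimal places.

Δs = (6 − 2)/7 = 4/7.
Midpoints: 16/7, 20/7, 24/7, 4, 32/7, 36/7, 40/7.
f(16/7) ≈ -0.656, f(20/7) ≈ -0.960, f(24/7) ≈ -0.959, f(4) ≈ -0.654, f(32/7) ≈ -0.140, f(36/7) ≈ 0.417, f(40/7) ≈ 0.842.
Sum = Δs · [f(16/7) + f(20/7) + f(24/7) + ...].
Sum ≈ -1.205.

-1.205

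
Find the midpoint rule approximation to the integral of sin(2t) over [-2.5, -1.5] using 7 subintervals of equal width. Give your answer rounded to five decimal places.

0.63900

Δt = (-1.5 − (-2.5))/7 = 1/7.
Midpoints: -17/7, -16/7, -15/7, -2, -13/7, -12/7, -11/7.
f(-17/7) ≈ 0.98954, f(-16/7) ≈ 0.99008, f(-15/7) ≈ 0.91035, f(-2) ≈ 0.75680, f(-13/7) ≈ 0.54190, f(-12/7) ≈ 0.28306, f(-11/7) ≈ 0.00126.
Sum = Δt · [f(-17/7) + f(-16/7) + f(-15/7) + ...].
Sum ≈ 0.63900.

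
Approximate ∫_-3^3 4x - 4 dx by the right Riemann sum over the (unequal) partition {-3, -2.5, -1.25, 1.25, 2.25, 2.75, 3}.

-5.25

Subinterval widths: 0.5, 1.25, 2.5, 1, 0.5, 0.25.
Right endpoints: -2.5, -1.25, 1.25, 2.25, 2.75, 3.
f(-2.5) = -14, f(-1.25) = -9, f(1.25) = 1, f(2.25) = 5, f(2.75) = 7, f(3) = 8.
Sum = Σ Δx_i · f(x_i).
Sum = -5.25.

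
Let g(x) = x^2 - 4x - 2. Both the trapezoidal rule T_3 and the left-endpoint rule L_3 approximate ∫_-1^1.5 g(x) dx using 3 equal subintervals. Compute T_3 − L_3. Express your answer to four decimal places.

-3.6458

T_3 ≈ -5.752315.
L_3 ≈ -2.106481.
T_3 − L_3 ≈ -3.6458.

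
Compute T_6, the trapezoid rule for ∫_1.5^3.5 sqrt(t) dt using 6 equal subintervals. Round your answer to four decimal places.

3.1392

Δt = (3.5 − 1.5)/6 = 1/3.
f(1.5) ≈ 1.2247, f(11/6) ≈ 1.3540, f(13/6) ≈ 1.4720, f(2.5) ≈ 1.5811, f(17/6) ≈ 1.6833, f(19/6) ≈ 1.7795, f(3.5) ≈ 1.8708.
T_6 = (Δt/2)·[f(t_0) + 2f(t_1) + ... + 2f(t_{5}) + f(t_6)].
Sum ≈ 3.1392.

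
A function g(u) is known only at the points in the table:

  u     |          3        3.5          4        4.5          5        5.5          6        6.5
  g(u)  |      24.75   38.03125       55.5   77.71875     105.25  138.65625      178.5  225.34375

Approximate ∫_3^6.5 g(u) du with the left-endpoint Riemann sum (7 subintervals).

309.203125

Δu = 0.5.
Sum = 0.5·[24.75 + 38.03125 + 55.5 + 77.71875 + 105.25 + 138.65625 + 178.5] = 309.203125.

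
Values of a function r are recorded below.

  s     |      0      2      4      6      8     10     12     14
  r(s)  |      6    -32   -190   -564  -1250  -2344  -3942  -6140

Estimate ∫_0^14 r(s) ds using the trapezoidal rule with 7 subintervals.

Δs = 2.
T_7 = (2/2)·[6 + 2·(-32) + 2·(-190) + 2·(-564) + 2·(-1250) + 2·(-2344) + 2·(-3942) + (-6140)] = -22778.

-22778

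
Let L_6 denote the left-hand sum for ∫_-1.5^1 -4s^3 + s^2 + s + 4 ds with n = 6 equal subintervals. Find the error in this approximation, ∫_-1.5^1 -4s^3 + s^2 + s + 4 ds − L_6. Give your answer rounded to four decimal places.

Exact integral: ∫_-1.5^1 f(s) ds ≈ 14.895833.
L_6 ≈ 18.570602.
Error ≈ 14.895833 − 18.570602 ≈ -3.6748.

-3.6748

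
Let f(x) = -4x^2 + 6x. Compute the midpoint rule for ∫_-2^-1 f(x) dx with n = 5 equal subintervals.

-18.32

Δx = (-1 − (-2))/5 = 0.2.
Midpoints: -1.9, -1.7, -1.5, -1.3, -1.1.
f(-1.9) = -25.84, f(-1.7) = -21.76, f(-1.5) = -18, f(-1.3) = -14.56, f(-1.1) = -11.44.
Sum = Δx · [f(-1.9) + f(-1.7) + f(-1.5) + f(-1.3) + f(-1.1)].
Sum = -18.32.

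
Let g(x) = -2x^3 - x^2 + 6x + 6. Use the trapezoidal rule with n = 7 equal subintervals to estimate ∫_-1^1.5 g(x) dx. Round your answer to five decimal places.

Δx = (1.5 − (-1))/7 = 5/14.
g(-1) = 1, g(-9/14) = 1551/686, g(-2/7) = 1458/343, g(1/14) = 2203/343, g(3/7) = 2823/343, g(11/14) = 6261/686, g(8/7) = 2938/343, g(1.5) = 6.
T_7 = (Δx/2)·[g(x_0) + 2g(x_1) + ... + 2g(x_{6}) + g(x_7)].
Sum ≈ 15.12755.

15.12755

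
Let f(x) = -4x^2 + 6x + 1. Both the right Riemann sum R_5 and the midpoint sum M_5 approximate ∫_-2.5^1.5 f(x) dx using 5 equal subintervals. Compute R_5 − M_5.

R_5 = -19.04.
M_5 = -32.48.
R_5 − M_5 = 13.44.

13.44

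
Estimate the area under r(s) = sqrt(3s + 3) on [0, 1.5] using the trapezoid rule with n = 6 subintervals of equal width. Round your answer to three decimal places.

3.408

Δs = (1.5 − 0)/6 = 0.25.
r(0) ≈ 1.732, r(0.25) ≈ 1.936, r(0.5) ≈ 2.121, r(0.75) ≈ 2.291, r(1) ≈ 2.449, r(1.25) ≈ 2.598, r(1.5) ≈ 2.739.
T_6 = (Δs/2)·[r(s_0) + 2r(s_1) + ... + 2r(s_{5}) + r(s_6)].
Sum ≈ 3.408.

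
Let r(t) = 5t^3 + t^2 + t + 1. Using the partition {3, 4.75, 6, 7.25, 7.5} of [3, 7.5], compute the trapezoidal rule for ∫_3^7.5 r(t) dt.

Subinterval widths: 1.75, 1.25, 1.25, 0.25.
r(3) = 148, r(4.75) = 564.171875, r(6) = 1123, r(7.25) = 1966.203125, r(7.5) = 2174.125.
On each subinterval the trapezoid contributes (Δt_i/2)·[r(t_{i-1}) + r(t_i)].
Sum = 4125.92578125.

4125.92578125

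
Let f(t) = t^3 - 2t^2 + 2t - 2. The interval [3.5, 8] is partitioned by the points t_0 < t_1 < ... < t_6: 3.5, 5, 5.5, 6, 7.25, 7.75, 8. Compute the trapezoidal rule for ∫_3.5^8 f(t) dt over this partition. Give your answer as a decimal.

729.4375

Subinterval widths: 1.5, 0.5, 0.5, 1.25, 0.5, 0.25.
f(3.5) = 23.375, f(5) = 83, f(5.5) = 114.875, f(6) = 154, f(7.25) = 288.453125, f(7.75) = 358.859375, f(8) = 398.
On each subinterval the trapezoid contributes (Δt_i/2)·[f(t_{i-1}) + f(t_i)].
Sum = 729.4375.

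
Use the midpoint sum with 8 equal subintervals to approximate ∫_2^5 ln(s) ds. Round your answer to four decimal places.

Δs = (5 − 2)/8 = 0.375.
Midpoints: 2.1875, 2.5625, 2.9375, 3.3125, 3.6875, 4.0625, 4.4375, 4.8125.
f(2.1875) ≈ 0.7828, f(2.5625) ≈ 0.9410, f(2.9375) ≈ 1.0776, f(3.3125) ≈ 1.1977, f(3.6875) ≈ 1.3049, f(4.0625) ≈ 1.4018, f(4.4375) ≈ 1.4901, f(4.8125) ≈ 1.5712.
Sum = Δs · [f(2.1875) + f(2.5625) + f(2.9375) + ...].
Sum ≈ 3.6626.

3.6626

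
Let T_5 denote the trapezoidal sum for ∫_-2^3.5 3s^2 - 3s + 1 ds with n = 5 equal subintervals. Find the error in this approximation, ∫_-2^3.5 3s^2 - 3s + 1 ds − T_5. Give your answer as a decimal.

Exact integral: ∫_-2^3.5 f(s) ds = 44.
T_5 = 47.3275.
Error = 44 − 47.3275 = -3.3275.

-3.3275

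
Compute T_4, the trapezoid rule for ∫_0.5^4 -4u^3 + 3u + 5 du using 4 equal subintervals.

-226.87109375

Δu = (4 − 0.5)/4 = 0.875.
f(0.5) = 6, f(1.375) = -1.2734375, f(2.25) = -33.8125, f(3.125) = -107.6953125, f(4) = -239.
T_4 = (Δu/2)·[f(u_0) + 2f(u_1) + 2f(u_2) + 2f(u_3) + f(u_4)].
Sum = -226.87109375.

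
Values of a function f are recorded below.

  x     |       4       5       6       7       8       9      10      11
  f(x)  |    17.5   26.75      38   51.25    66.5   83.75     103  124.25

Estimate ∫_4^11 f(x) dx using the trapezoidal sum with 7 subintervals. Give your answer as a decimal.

Δx = 1.
T_7 = (1/2)·[17.5 + 2·26.75 + 2·38 + 2·51.25 + 2·66.5 + 2·83.75 + 2·103 + 124.25] = 440.125.

440.125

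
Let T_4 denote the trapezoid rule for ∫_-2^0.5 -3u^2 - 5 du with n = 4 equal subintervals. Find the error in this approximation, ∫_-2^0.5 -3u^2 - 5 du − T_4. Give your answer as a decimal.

Exact integral: ∫_-2^0.5 f(u) du = -20.625.
T_4 = -21.11328125.
Error = -20.625 − (-21.11328125) = 0.48828125.

0.48828125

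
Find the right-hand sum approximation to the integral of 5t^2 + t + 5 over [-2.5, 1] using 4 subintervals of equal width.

Δt = (1 − (-2.5))/4 = 0.875.
Right endpoints: -1.625, -0.75, 0.125, 1.
f(-1.625) = 16.578125, f(-0.75) = 7.0625, f(0.125) = 5.203125, f(1) = 11.
Sum = Δt · [f(-1.625) + f(-0.75) + f(0.125) + f(1)].
Sum = 34.86328125.

34.86328125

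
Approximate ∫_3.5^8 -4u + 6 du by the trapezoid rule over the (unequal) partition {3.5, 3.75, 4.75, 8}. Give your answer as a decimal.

Subinterval widths: 0.25, 1, 3.25.
f(3.5) = -8, f(3.75) = -9, f(4.75) = -13, f(8) = -26.
On each subinterval the trapezoid contributes (Δu_i/2)·[f(u_{i-1}) + f(u_i)].
Sum = -76.5.

-76.5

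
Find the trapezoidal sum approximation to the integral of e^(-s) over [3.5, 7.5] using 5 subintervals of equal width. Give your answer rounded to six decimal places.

Δs = (7.5 − 3.5)/5 = 0.8.
f(3.5) ≈ 0.030197, f(4.3) ≈ 0.013569, f(5.1) ≈ 0.006097, f(5.9) ≈ 0.002739, f(6.7) ≈ 0.001231, f(7.5) ≈ 0.000553.
T_5 = (Δs/2)·[f(s_0) + 2f(s_1) + ... + 2f(s_{4}) + f(s_5)].
Sum ≈ 0.031209.

0.031209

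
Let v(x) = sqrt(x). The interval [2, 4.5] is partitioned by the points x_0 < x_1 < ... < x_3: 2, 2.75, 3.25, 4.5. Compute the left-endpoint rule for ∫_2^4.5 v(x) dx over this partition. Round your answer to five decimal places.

4.14329

Subinterval widths: 0.75, 0.5, 1.25.
Left endpoints: 2, 2.75, 3.25.
v(2) ≈ 1.41421, v(2.75) ≈ 1.65831, v(3.25) ≈ 1.80278.
Sum = Σ Δx_i · v(x_i).
Sum ≈ 4.14329.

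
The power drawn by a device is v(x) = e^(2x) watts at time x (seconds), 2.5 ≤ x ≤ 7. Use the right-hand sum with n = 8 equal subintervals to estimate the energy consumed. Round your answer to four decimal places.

Δx = (7 − 2.5)/8 = 0.5625.
Right endpoints: 3.0625, 3.625, 4.1875, 4.75, 5.3125, 5.875, 6.4375, 7.
v(3.0625) ≈ 457.1447, v(3.625) ≈ 1408.1048, v(4.1875) ≈ 4337.2683, v(4.75) ≈ 13359.7268, v(5.3125) ≈ 41150.8557, v(5.875) ≈ 126753.5590, v(6.4375) ≈ 390428.4481, v(7) ≈ 1202604.2842.
Sum = Δx · [v(3.0625) + v(3.625) + v(4.1875) + ...].
Sum ≈ 1001530.9078.

1001530.9078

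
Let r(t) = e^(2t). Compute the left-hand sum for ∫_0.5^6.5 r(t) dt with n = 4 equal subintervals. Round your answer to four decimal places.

Δt = (6.5 − 0.5)/4 = 1.5.
Left endpoints: 0.5, 2, 3.5, 5.
r(0.5) ≈ 2.7183, r(2) ≈ 54.5982, r(3.5) ≈ 1096.6332, r(5) ≈ 22026.4658.
Sum = Δt · [r(0.5) + r(2) + r(3.5) + r(5)].
Sum ≈ 34770.6231.

34770.6231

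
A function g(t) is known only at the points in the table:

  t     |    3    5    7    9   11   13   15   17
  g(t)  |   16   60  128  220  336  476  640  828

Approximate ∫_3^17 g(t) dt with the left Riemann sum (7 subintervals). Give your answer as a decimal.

3752

Δt = 2.
Sum = 2·[16 + 60 + 128 + 220 + 336 + 476 + 640] = 3752.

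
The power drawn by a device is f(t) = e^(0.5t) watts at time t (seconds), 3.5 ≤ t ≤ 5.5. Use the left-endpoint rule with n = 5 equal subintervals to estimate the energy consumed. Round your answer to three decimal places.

17.864

Δt = (5.5 − 3.5)/5 = 0.4.
Left endpoints: 3.5, 3.9, 4.3, 4.7, 5.1.
f(3.5) ≈ 5.755, f(3.9) ≈ 7.029, f(4.3) ≈ 8.585, f(4.7) ≈ 10.486, f(5.1) ≈ 12.807.
Sum = Δt · [f(3.5) + f(3.9) + f(4.3) + f(4.7) + f(5.1)].
Sum ≈ 17.864.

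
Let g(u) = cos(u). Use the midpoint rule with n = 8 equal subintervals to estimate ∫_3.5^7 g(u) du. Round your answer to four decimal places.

1.0159

Δu = (7 − 3.5)/8 = 0.4375.
Midpoints: 3.71875, 4.15625, 4.59375, 5.03125, 5.46875, 5.90625, 6.34375, 6.78125.
g(3.71875) ≈ -0.8380, g(4.15625) ≈ -0.5279, g(4.59375) ≈ -0.1184, g(5.03125) ≈ 0.3135, g(5.46875) ≈ 0.6863, g(5.90625) ≈ 0.9298, g(6.34375) ≈ 0.9982, g(6.78125) ≈ 0.8785.
Sum = Δu · [g(3.71875) + g(4.15625) + g(4.59375) + ...].
Sum ≈ 1.0159.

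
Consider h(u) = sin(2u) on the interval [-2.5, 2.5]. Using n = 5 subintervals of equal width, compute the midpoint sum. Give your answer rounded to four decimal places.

0.0000

Δu = (2.5 − (-2.5))/5 = 1.
Midpoints: -2, -1, 0, 1, 2.
h(-2) ≈ 0.7568, h(-1) ≈ -0.9093, h(0) ≈ 0.0000, h(1) ≈ 0.9093, h(2) ≈ -0.7568.
Sum = Δu · [h(-2) + h(-1) + h(0) + h(1) + h(2)].
Sum ≈ 0.0000.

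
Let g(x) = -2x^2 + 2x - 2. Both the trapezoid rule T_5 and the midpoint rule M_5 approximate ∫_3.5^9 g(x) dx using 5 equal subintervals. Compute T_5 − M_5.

T_5 = -401.885.
M_5 = -398.5575.
T_5 − M_5 = -3.3275.

-3.3275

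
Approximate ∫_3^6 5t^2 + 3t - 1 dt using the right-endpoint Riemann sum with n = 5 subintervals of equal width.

Δt = (6 − 3)/5 = 0.6.
Right endpoints: 3.6, 4.2, 4.8, 5.4, 6.
f(3.6) = 74.6, f(4.2) = 99.8, f(4.8) = 128.6, f(5.4) = 161, f(6) = 197.
Sum = Δt · [f(3.6) + f(4.2) + f(4.8) + f(5.4) + f(6)].
Sum = 396.6.

396.6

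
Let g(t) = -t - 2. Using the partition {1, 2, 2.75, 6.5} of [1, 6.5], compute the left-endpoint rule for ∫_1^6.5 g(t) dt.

Subinterval widths: 1, 0.75, 3.75.
Left endpoints: 1, 2, 2.75.
g(1) = -3, g(2) = -4, g(2.75) = -4.75.
Sum = Σ Δt_i · g(t_i).
Sum = -23.8125.

-23.8125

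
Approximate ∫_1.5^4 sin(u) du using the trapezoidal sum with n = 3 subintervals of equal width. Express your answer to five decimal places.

Δu = (4 − 1.5)/3 = 5/6.
f(1.5) ≈ 0.99749, f(7/3) ≈ 0.72309, f(19/6) ≈ -0.02507, f(4) ≈ -0.75680.
T_3 = (Δu/2)·[f(u_0) + 2f(u_1) + 2f(u_2) + f(u_3)].
Sum ≈ 0.68197.

0.68197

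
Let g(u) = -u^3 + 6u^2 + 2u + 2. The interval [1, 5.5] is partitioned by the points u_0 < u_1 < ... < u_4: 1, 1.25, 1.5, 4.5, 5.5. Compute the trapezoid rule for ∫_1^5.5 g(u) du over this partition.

125.49609375

Subinterval widths: 0.25, 0.25, 3, 1.
g(1) = 9, g(1.25) = 11.921875, g(1.5) = 15.125, g(4.5) = 41.375, g(5.5) = 28.125.
On each subinterval the trapezoid contributes (Δu_i/2)·[g(u_{i-1}) + g(u_i)].
Sum = 125.49609375.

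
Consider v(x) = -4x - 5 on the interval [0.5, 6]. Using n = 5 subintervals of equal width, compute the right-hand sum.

Δx = (6 − 0.5)/5 = 1.1.
Right endpoints: 1.6, 2.7, 3.8, 4.9, 6.
v(1.6) = -11.4, v(2.7) = -15.8, v(3.8) = -20.2, v(4.9) = -24.6, v(6) = -29.
Sum = Δx · [v(1.6) + v(2.7) + v(3.8) + v(4.9) + v(6)].
Sum = -111.1.

-111.1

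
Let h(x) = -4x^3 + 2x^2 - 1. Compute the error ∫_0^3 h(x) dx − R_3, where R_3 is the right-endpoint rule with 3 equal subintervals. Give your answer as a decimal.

Exact integral: ∫_0^3 h(x) dx = -66.
R_3 = -119.
Error = -66 − (-119) = 53.

53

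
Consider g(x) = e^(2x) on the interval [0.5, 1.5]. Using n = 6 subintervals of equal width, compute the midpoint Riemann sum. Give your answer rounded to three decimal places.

8.644

Δx = (1.5 − 0.5)/6 = 1/6.
Midpoints: 7/12, 0.75, 11/12, 13/12, 1.25, 17/12.
g(7/12) ≈ 3.211, g(0.75) ≈ 4.482, g(11/12) ≈ 6.255, g(13/12) ≈ 8.729, g(1.25) ≈ 12.182, g(17/12) ≈ 17.002.
Sum = Δx · [g(7/12) + g(0.75) + g(11/12) + ...].
Sum ≈ 8.644.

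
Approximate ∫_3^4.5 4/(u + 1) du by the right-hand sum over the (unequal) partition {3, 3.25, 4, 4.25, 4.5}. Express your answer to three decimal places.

Subinterval widths: 0.25, 0.75, 0.25, 0.25.
Right endpoints: 3.25, 4, 4.25, 4.5.
f(3.25) = 16/17, f(4) = 0.8, f(4.25) = 16/21, f(4.5) = 8/11.
Sum = Σ Δu_i · f(u_i).
Sum ≈ 1.208.

1.208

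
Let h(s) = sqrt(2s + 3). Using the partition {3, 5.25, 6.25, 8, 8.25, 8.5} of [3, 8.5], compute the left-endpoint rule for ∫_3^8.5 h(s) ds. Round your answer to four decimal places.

19.5077

Subinterval widths: 2.25, 1, 1.75, 0.25, 0.25.
Left endpoints: 3, 5.25, 6.25, 8, 8.25.
h(3) ≈ 3.0000, h(5.25) ≈ 3.6742, h(6.25) ≈ 3.9370, h(8) ≈ 4.3589, h(8.25) ≈ 4.4159.
Sum = Σ Δs_i · h(s_i).
Sum ≈ 19.5077.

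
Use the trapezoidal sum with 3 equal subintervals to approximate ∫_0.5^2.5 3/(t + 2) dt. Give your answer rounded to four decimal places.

1.7755

Δt = (2.5 − 0.5)/3 = 2/3.
f(0.5) = 1.2, f(7/6) = 18/19, f(11/6) = 18/23, f(2.5) = 2/3.
T_3 = (Δt/2)·[f(t_0) + 2f(t_1) + 2f(t_2) + f(t_3)].
Sum ≈ 1.7755.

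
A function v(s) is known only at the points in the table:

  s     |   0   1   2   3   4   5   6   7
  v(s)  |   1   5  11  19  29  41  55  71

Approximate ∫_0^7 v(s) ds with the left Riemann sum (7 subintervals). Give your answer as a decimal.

161

Δs = 1.
Sum = 1·[1 + 5 + 11 + 19 + 29 + 41 + 55] = 161.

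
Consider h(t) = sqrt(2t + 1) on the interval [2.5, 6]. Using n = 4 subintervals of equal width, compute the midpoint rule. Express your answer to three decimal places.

Δt = (6 − 2.5)/4 = 0.875.
Midpoints: 2.9375, 3.8125, 4.6875, 5.5625.
h(2.9375) ≈ 2.622, h(3.8125) ≈ 2.937, h(4.6875) ≈ 3.221, h(5.5625) ≈ 3.482.
Sum = Δt · [h(2.9375) + h(3.8125) + h(4.6875) + h(5.5625)].
Sum ≈ 10.729.

10.729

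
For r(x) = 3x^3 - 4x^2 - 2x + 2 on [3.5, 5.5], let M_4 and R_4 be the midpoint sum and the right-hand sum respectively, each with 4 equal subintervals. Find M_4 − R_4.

M_4 = 393.5625.
R_4 = 471.75.
M_4 − R_4 = -78.1875.

-78.1875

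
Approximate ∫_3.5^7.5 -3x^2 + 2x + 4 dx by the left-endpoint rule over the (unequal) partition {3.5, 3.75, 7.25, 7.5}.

-148.640625

Subinterval widths: 0.25, 3.5, 0.25.
Left endpoints: 3.5, 3.75, 7.25.
f(3.5) = -25.75, f(3.75) = -30.6875, f(7.25) = -139.1875.
Sum = Σ Δx_i · f(x_i).
Sum = -148.640625.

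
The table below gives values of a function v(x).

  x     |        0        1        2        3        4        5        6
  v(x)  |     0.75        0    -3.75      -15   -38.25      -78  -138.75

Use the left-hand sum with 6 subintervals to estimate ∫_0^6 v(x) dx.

-134.25

Δx = 1.
Sum = 1·[0.75 + 0 + (-3.75) + (-15) + (-38.25) + (-78)] = -134.25.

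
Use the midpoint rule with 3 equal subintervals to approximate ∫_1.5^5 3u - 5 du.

Δu = (5 − 1.5)/3 = 7/6.
Midpoints: 25/12, 3.25, 53/12.
f(25/12) = 1.25, f(3.25) = 4.75, f(53/12) = 8.25.
Sum = Δu · [f(25/12) + f(3.25) + f(53/12)].
Sum = 16.625.

16.625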